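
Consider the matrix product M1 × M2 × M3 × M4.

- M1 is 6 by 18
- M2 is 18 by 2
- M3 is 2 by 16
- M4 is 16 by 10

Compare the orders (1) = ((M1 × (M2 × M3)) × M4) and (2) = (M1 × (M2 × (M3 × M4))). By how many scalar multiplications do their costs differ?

1504

Order (1) = ((M1 × (M2 × M3)) × M4): (M2 × M3): 18×2 by 2×16 → 18×16, cost 18·2·16 = 576; (M1 × (M2 × M3)): 6×18 by 18×16 → 6×16, cost 6·18·16 = 1728; cumulative 2304; ((M1 × (M2 × M3)) × M4): 6×16 by 16×10 → 6×10, cost 6·16·10 = 960; cumulative 3264. Total 3264.
Order (2) = (M1 × (M2 × (M3 × M4))): (M3 × M4): 2×16 by 16×10 → 2×10, cost 2·16·10 = 320; (M2 × (M3 × M4)): 18×2 by 2×10 → 18×10, cost 18·2·10 = 360; cumulative 680; (M1 × (M2 × (M3 × M4))): 6×18 by 18×10 → 6×10, cost 6·18·10 = 1080; cumulative 1760. Total 1760.
Difference: |3264 − 1760| = 1504.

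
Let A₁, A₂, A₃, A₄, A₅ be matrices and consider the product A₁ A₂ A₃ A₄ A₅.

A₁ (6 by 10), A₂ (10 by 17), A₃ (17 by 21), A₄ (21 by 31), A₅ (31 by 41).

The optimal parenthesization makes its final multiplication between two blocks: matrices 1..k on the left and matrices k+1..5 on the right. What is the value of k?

4

Adjacent pairs: A₁A₂ = 6·10·17 = 1020; A₂A₃ = 10·17·21 = 3570; A₃A₄ = 17·21·31 = 11067; A₄A₅ = 21·31·41 = 26691.
Length 3: A₁..A₃: k=1: 0+3570+6·10·21=4830; k=2: 1020+0+6·17·21=3162 → min 3162 | A₂..A₄: k=2: 0+11067+10·17·31=16337; k=3: 3570+0+10·21·31=10080 → min 10080 | A₃..A₅: k=3: 0+26691+17·21·41=41328; k=4: 11067+0+17·31·41=32674 → min 32674.
Length 4: A₁..A₄: k=1: 0+10080+6·10·31=11940; k=2: 1020+11067+6·17·31=15249; k=3: 3162+0+6·21·31=7068 → min 7068 | A₂..A₅: k=2: 0+32674+10·17·41=39644; k=3: 3570+26691+10·21·41=38871; k=4: 10080+0+10·31·41=22790 → min 22790.
Top-level splits: k=1: (A₁..A₁)·(A₂..A₅) → 0+22790+6·10·41 = 25250; k=2: (A₁..A₂)·(A₃..A₅) → 1020+32674+6·17·41 = 37876; k=3: (A₁..A₃)·(A₄..A₅) → 3162+26691+6·21·41 = 35019; k=4: (A₁..A₄)·(A₅..A₅) → 7068+0+6·31·41 = 14694.
Best split is after A₄, i.e. k = 4.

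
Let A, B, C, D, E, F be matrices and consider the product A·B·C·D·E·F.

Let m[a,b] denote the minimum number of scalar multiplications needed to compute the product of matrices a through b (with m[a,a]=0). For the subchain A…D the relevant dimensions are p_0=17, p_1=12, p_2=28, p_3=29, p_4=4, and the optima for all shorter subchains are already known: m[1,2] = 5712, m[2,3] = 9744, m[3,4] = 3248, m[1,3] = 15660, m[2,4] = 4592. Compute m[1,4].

m[1,4] = min over k∈[1,3] of m[1,k]+m[k+1,4]+p_{0}·p_k·p_{4}.
k=1: 0 + 4592 + 17·12·4 = 5408; k=2: 5712 + 3248 + 17·28·4 = 10864; k=3: 15660 + 0 + 17·29·4 = 17632.
Minimum: 5408 at k=1.

5408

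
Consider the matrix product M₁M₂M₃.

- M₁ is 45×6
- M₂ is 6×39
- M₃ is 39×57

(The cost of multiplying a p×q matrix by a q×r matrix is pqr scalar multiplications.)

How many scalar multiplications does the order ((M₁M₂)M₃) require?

(M₁M₂): 45×6 by 6×39 → 45×39, cost 45·6·39 = 10530
((M₁M₂)M₃): 45×39 by 39×57 → 45×57, cost 45·39·57 = 100035; cumulative 110565
Total: 110565 scalar multiplications.

110565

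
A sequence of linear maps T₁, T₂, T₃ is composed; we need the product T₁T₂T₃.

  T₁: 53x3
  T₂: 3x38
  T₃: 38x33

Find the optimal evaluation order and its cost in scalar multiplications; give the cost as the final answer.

(T₁(T₂T₃)): cost 9009.
((T₁T₂)T₃): cost 72504.
Optimal: (T₁(T₂T₃)) with cost 9009.

9009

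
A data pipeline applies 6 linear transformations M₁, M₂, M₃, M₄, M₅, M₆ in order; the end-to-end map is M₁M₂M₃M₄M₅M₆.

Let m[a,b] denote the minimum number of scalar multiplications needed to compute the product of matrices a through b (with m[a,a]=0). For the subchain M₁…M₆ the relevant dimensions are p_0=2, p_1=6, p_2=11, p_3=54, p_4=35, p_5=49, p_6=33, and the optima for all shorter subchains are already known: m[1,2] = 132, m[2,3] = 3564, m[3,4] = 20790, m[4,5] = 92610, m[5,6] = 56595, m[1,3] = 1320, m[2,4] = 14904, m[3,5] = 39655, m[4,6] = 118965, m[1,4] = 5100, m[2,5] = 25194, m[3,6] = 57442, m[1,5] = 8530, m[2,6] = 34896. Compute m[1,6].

m[1,6] = min over k∈[1,5] of m[1,k]+m[k+1,6]+p_{0}·p_k·p_{6}.
k=1: 0 + 34896 + 2·6·33 = 35292; k=2: 132 + 57442 + 2·11·33 = 58300; k=3: 1320 + 118965 + 2·54·33 = 123849; k=4: 5100 + 56595 + 2·35·33 = 64005; k=5: 8530 + 0 + 2·49·33 = 11764.
Minimum: 11764 at k=5.

11764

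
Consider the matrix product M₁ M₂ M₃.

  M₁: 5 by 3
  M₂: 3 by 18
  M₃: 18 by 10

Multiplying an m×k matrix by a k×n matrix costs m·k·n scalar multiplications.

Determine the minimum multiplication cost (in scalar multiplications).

690

Order (M₁ (M₂ M₃)): (M₂ M₃): 3×18 by 18×10 → 3×10, cost 3·18·10 = 540; (M₁ (M₂ M₃)): 5×3 by 3×10 → 5×10, cost 5·3·10 = 150; cumulative 690. Total 690.
Order ((M₁ M₂) M₃): (M₁ M₂): 5×3 by 3×18 → 5×18, cost 5·3·18 = 270; ((M₁ M₂) M₃): 5×18 by 18×10 → 5×10, cost 5·18·10 = 900; cumulative 1170. Total 1170.
Minimum: 690.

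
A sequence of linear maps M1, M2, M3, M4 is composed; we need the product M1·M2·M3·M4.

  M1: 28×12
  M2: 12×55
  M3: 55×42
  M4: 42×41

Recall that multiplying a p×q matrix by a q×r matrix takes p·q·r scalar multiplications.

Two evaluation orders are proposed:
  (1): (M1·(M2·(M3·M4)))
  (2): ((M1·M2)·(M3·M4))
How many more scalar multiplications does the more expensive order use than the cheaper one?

40784

Order (1) = (M1·(M2·(M3·M4))): (M3·M4): 55×42 by 42×41 → 55×41, cost 55·42·41 = 94710; (M2·(M3·M4)): 12×55 by 55×41 → 12×41, cost 12·55·41 = 27060; cumulative 121770; (M1·(M2·(M3·M4))): 28×12 by 12×41 → 28×41, cost 28·12·41 = 13776; cumulative 135546. Total 135546.
Order (2) = ((M1·M2)·(M3·M4)): (M1·M2): 28×12 by 12×55 → 28×55, cost 28·12·55 = 18480; (M3·M4): 55×42 by 42×41 → 55×41, cost 55·42·41 = 94710; ((M1·M2)·(M3·M4)): 28×55 by 55×41 → 28×41, cost 28·55·41 = 63140; cumulative 176330. Total 176330.
Difference: |135546 − 176330| = 40784.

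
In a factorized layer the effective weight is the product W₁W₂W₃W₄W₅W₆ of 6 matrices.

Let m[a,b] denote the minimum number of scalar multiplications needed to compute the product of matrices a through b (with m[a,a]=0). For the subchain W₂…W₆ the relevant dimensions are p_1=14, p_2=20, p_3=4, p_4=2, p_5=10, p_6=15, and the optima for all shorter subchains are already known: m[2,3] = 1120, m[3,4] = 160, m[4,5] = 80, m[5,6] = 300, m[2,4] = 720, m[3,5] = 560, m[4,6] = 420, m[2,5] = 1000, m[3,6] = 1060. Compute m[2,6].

m[2,6] = min over k∈[2,5] of m[2,k]+m[k+1,6]+p_{1}·p_k·p_{6}.
k=2: 0 + 1060 + 14·20·15 = 5260; k=3: 1120 + 420 + 14·4·15 = 2380; k=4: 720 + 300 + 14·2·15 = 1440; k=5: 1000 + 0 + 14·10·15 = 3100.
Minimum: 1440 at k=4.

1440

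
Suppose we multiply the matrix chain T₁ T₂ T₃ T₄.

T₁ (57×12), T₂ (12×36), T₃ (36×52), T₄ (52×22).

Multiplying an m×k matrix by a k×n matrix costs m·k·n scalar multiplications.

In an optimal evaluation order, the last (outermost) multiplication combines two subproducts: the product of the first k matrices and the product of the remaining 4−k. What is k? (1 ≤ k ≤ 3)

1

Adjacent pairs: T₁T₂ = 57·12·36 = 24624; T₂T₃ = 12·36·52 = 22464; T₃T₄ = 36·52·22 = 41184.
Length 3: T₁..T₃: k=1: 0+22464+57·12·52=58032; k=2: 24624+0+57·36·52=131328 → min 58032 | T₂..T₄: k=2: 0+41184+12·36·22=50688; k=3: 22464+0+12·52·22=36192 → min 36192.
Top-level splits: k=1: (T₁..T₁)·(T₂..T₄) → 0+36192+57·12·22 = 51240; k=2: (T₁..T₂)·(T₃..T₄) → 24624+41184+57·36·22 = 110952; k=3: (T₁..T₃)·(T₄..T₄) → 58032+0+57·52·22 = 123240.
Best split is after T₁, i.e. k = 1.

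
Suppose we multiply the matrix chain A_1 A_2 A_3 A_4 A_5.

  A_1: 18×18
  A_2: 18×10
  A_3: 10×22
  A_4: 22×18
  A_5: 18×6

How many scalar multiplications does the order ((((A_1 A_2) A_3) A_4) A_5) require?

16272

(A_1 A_2): 18×18 by 18×10 → 18×10, cost 18·18·10 = 3240
((A_1 A_2) A_3): 18×10 by 10×22 → 18×22, cost 18·10·22 = 3960; cumulative 7200
(((A_1 A_2) A_3) A_4): 18×22 by 22×18 → 18×18, cost 18·22·18 = 7128; cumulative 14328
((((A_1 A_2) A_3) A_4) A_5): 18×18 by 18×6 → 18×6, cost 18·18·6 = 1944; cumulative 16272
Total: 16272 scalar multiplications.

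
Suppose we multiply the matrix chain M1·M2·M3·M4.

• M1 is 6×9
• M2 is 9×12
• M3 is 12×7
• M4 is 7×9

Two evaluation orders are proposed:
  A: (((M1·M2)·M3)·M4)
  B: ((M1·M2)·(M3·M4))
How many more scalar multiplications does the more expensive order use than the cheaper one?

522

Order A = (((M1·M2)·M3)·M4): (M1·M2): 6×9 by 9×12 → 6×12, cost 6·9·12 = 648; ((M1·M2)·M3): 6×12 by 12×7 → 6×7, cost 6·12·7 = 504; cumulative 1152; (((M1·M2)·M3)·M4): 6×7 by 7×9 → 6×9, cost 6·7·9 = 378; cumulative 1530. Total 1530.
Order B = ((M1·M2)·(M3·M4)): (M1·M2): 6×9 by 9×12 → 6×12, cost 6·9·12 = 648; (M3·M4): 12×7 by 7×9 → 12×9, cost 12·7·9 = 756; ((M1·M2)·(M3·M4)): 6×12 by 12×9 → 6×9, cost 6·12·9 = 648; cumulative 2052. Total 2052.
Difference: |1530 − 2052| = 522.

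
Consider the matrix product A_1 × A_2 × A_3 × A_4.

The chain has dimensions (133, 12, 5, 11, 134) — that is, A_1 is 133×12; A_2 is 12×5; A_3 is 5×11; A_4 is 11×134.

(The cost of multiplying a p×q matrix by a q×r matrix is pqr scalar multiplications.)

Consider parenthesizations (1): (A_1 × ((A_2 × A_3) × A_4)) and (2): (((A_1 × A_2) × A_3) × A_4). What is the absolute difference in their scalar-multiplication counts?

Order (1) = (A_1 × ((A_2 × A_3) × A_4)): (A_2 × A_3): 12×5 by 5×11 → 12×11, cost 12·5·11 = 660; ((A_2 × A_3) × A_4): 12×11 by 11×134 → 12×134, cost 12·11·134 = 17688; cumulative 18348; (A_1 × ((A_2 × A_3) × A_4)): 133×12 by 12×134 → 133×134, cost 133·12·134 = 213864; cumulative 232212. Total 232212.
Order (2) = (((A_1 × A_2) × A_3) × A_4): (A_1 × A_2): 133×12 by 12×5 → 133×5, cost 133·12·5 = 7980; ((A_1 × A_2) × A_3): 133×5 by 5×11 → 133×11, cost 133·5·11 = 7315; cumulative 15295; (((A_1 × A_2) × A_3) × A_4): 133×11 by 11×134 → 133×134, cost 133·11·134 = 196042; cumulative 211337. Total 211337.
Difference: |232212 − 211337| = 20875.

20875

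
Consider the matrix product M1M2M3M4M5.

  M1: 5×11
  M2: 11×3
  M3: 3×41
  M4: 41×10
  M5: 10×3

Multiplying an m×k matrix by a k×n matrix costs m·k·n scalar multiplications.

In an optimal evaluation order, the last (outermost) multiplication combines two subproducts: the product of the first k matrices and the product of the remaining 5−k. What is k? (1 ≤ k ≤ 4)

Adjacent pairs: M1M2 = 5·11·3 = 165; M2M3 = 11·3·41 = 1353; M3M4 = 3·41·10 = 1230; M4M5 = 41·10·3 = 1230.
Length 3: M1..M3: k=1: 0+1353+5·11·41=3608; k=2: 165+0+5·3·41=780 → min 780 | M2..M4: k=2: 0+1230+11·3·10=1560; k=3: 1353+0+11·41·10=5863 → min 1560 | M3..M5: k=3: 0+1230+3·41·3=1599; k=4: 1230+0+3·10·3=1320 → min 1320.
Length 4: M1..M4: k=1: 0+1560+5·11·10=2110; k=2: 165+1230+5·3·10=1545; k=3: 780+0+5·41·10=2830 → min 1545 | M2..M5: k=2: 0+1320+11·3·3=1419; k=3: 1353+1230+11·41·3=3936; k=4: 1560+0+11·10·3=1890 → min 1419.
Top-level splits: k=1: (M1..M1)·(M2..M5) → 0+1419+5·11·3 = 1584; k=2: (M1..M2)·(M3..M5) → 165+1320+5·3·3 = 1530; k=3: (M1..M3)·(M4..M5) → 780+1230+5·41·3 = 2625; k=4: (M1..M4)·(M5..M5) → 1545+0+5·10·3 = 1695.
Best split is after M2, i.e. k = 2.

2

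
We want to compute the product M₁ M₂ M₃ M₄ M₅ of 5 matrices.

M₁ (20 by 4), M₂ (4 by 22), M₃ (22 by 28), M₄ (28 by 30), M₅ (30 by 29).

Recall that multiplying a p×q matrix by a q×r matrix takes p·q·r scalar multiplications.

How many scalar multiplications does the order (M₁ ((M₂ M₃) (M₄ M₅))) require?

(M₂ M₃): 4×22 by 22×28 → 4×28, cost 4·22·28 = 2464
(M₄ M₅): 28×30 by 30×29 → 28×29, cost 28·30·29 = 24360
((M₂ M₃) (M₄ M₅)): 4×28 by 28×29 → 4×29, cost 4·28·29 = 3248; cumulative 30072
(M₁ ((M₂ M₃) (M₄ M₅))): 20×4 by 4×29 → 20×29, cost 20·4·29 = 2320; cumulative 32392
Total: 32392 scalar multiplications.

32392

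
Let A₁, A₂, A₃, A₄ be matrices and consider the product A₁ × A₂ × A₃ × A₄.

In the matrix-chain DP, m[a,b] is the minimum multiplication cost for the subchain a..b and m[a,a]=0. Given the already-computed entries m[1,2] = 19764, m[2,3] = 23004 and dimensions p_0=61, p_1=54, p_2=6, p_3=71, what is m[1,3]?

m[1,3] = min over k∈[1,2] of m[1,k]+m[k+1,3]+p_{0}·p_k·p_{3}.
k=1: 0 + 23004 + 61·54·71 = 256878; k=2: 19764 + 0 + 61·6·71 = 45750.
Minimum: 45750 at k=2.

45750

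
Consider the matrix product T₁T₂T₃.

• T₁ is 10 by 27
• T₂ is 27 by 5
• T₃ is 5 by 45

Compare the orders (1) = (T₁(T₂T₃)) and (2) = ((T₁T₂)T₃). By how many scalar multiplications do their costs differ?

Order (1) = (T₁(T₂T₃)): (T₂T₃): 27×5 by 5×45 → 27×45, cost 27·5·45 = 6075; (T₁(T₂T₃)): 10×27 by 27×45 → 10×45, cost 10·27·45 = 12150; cumulative 18225. Total 18225.
Order (2) = ((T₁T₂)T₃): (T₁T₂): 10×27 by 27×5 → 10×5, cost 10·27·5 = 1350; ((T₁T₂)T₃): 10×5 by 5×45 → 10×45, cost 10·5·45 = 2250; cumulative 3600. Total 3600.
Difference: |18225 − 3600| = 14625.

14625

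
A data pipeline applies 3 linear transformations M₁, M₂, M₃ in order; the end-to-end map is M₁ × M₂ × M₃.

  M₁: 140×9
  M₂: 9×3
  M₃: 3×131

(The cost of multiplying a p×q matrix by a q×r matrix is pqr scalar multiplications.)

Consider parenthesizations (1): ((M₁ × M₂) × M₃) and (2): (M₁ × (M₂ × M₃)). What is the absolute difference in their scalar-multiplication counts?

109797

Order (1) = ((M₁ × M₂) × M₃): (M₁ × M₂): 140×9 by 9×3 → 140×3, cost 140·9·3 = 3780; ((M₁ × M₂) × M₃): 140×3 by 3×131 → 140×131, cost 140·3·131 = 55020; cumulative 58800. Total 58800.
Order (2) = (M₁ × (M₂ × M₃)): (M₂ × M₃): 9×3 by 3×131 → 9×131, cost 9·3·131 = 3537; (M₁ × (M₂ × M₃)): 140×9 by 9×131 → 140×131, cost 140·9·131 = 165060; cumulative 168597. Total 168597.
Difference: |58800 − 168597| = 109797.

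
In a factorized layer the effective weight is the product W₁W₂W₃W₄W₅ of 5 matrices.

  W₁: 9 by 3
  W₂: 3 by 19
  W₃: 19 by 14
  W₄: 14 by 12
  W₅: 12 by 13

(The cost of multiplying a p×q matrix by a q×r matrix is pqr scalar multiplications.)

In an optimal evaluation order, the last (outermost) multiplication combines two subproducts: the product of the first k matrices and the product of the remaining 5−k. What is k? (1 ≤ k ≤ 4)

Adjacent pairs: W₁W₂ = 9·3·19 = 513; W₂W₃ = 3·19·14 = 798; W₃W₄ = 19·14·12 = 3192; W₄W₅ = 14·12·13 = 2184.
Length 3: W₁..W₃: k=1: 0+798+9·3·14=1176; k=2: 513+0+9·19·14=2907 → min 1176 | W₂..W₄: k=2: 0+3192+3·19·12=3876; k=3: 798+0+3·14·12=1302 → min 1302 | W₃..W₅: k=3: 0+2184+19·14·13=5642; k=4: 3192+0+19·12·13=6156 → min 5642.
Length 4: W₁..W₄: k=1: 0+1302+9·3·12=1626; k=2: 513+3192+9·19·12=5757; k=3: 1176+0+9·14·12=2688 → min 1626 | W₂..W₅: k=2: 0+5642+3·19·13=6383; k=3: 798+2184+3·14·13=3528; k=4: 1302+0+3·12·13=1770 → min 1770.
Top-level splits: k=1: (W₁..W₁)·(W₂..W₅) → 0+1770+9·3·13 = 2121; k=2: (W₁..W₂)·(W₃..W₅) → 513+5642+9·19·13 = 8378; k=3: (W₁..W₃)·(W₄..W₅) → 1176+2184+9·14·13 = 4998; k=4: (W₁..W₄)·(W₅..W₅) → 1626+0+9·12·13 = 3030.
Best split is after W₁, i.e. k = 1.

1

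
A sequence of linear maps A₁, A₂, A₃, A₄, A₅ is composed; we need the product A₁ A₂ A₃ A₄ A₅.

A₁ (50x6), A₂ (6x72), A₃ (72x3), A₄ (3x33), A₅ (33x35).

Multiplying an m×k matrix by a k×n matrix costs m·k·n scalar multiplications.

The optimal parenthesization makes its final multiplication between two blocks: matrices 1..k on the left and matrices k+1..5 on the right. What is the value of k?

3

Adjacent pairs: A₁A₂ = 50·6·72 = 21600; A₂A₃ = 6·72·3 = 1296; A₃A₄ = 72·3·33 = 7128; A₄A₅ = 3·33·35 = 3465.
Length 3: A₁..A₃: k=1: 0+1296+50·6·3=2196; k=2: 21600+0+50·72·3=32400 → min 2196 | A₂..A₄: k=2: 0+7128+6·72·33=21384; k=3: 1296+0+6·3·33=1890 → min 1890 | A₃..A₅: k=3: 0+3465+72·3·35=11025; k=4: 7128+0+72·33·35=90288 → min 11025.
Length 4: A₁..A₄: k=1: 0+1890+50·6·33=11790; k=2: 21600+7128+50·72·33=147528; k=3: 2196+0+50·3·33=7146 → min 7146 | A₂..A₅: k=2: 0+11025+6·72·35=26145; k=3: 1296+3465+6·3·35=5391; k=4: 1890+0+6·33·35=8820 → min 5391.
Top-level splits: k=1: (A₁..A₁)·(A₂..A₅) → 0+5391+50·6·35 = 15891; k=2: (A₁..A₂)·(A₃..A₅) → 21600+11025+50·72·35 = 158625; k=3: (A₁..A₃)·(A₄..A₅) → 2196+3465+50·3·35 = 10911; k=4: (A₁..A₄)·(A₅..A₅) → 7146+0+50·33·35 = 64896.
Best split is after A₃, i.e. k = 3.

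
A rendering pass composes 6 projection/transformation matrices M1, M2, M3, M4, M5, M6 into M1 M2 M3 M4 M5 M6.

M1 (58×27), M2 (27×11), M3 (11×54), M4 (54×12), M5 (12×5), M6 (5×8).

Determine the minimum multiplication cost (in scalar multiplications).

Adjacent pairs: M1M2 = 58·27·11 = 17226; M2M3 = 27·11·54 = 16038; M3M4 = 11·54·12 = 7128; M4M5 = 54·12·5 = 3240; M5M6 = 12·5·8 = 480.
Length 3: M1..M3: k=1: 0+16038+58·27·54=100602; k=2: 17226+0+58·11·54=51678 → min 51678 | M2..M4: k=2: 0+7128+27·11·12=10692; k=3: 16038+0+27·54·12=33534 → min 10692 | M3..M5: k=3: 0+3240+11·54·5=6210; k=4: 7128+0+11·12·5=7788 → min 6210 | M4..M6: k=4: 0+480+54·12·8=5664; k=5: 3240+0+54·5·8=5400 → min 5400.
Length 4: M1..M4: k=1: 0+10692+58·27·12=29484; k=2: 17226+7128+58·11·12=32010; k=3: 51678+0+58·54·12=89262 → min 29484 | M2..M5: k=2: 0+6210+27·11·5=7695; k=3: 16038+3240+27·54·5=26568; k=4: 10692+0+27·12·5=12312 → min 7695 | M3..M6: k=3: 0+5400+11·54·8=10152; k=4: 7128+480+11·12·8=8664; k=5: 6210+0+11·5·8=6650 → min 6650.
Length 5: M1..M5: k=1: 0+7695+58·27·5=15525; k=2: 17226+6210+58·11·5=26626; k=3: 51678+3240+58·54·5=70578; k=4: 29484+0+58·12·5=32964 → min 15525 | M2..M6: k=2: 0+6650+27·11·8=9026; k=3: 16038+5400+27·54·8=33102; k=4: 10692+480+27·12·8=13764; k=5: 7695+0+27·5·8=8775 → min 8775.
Length 6: M1..M6: k=1: 0+8775+58·27·8=21303; k=2: 17226+6650+58·11·8=28980; k=3: 51678+5400+58·54·8=82134; k=4: 29484+480+58·12·8=35532; k=5: 15525+0+58·5·8=17845 → min 17845.
Optimal order: ((M1 (M2 (M3 (M4 M5)))) M6) with cost 17845.

17845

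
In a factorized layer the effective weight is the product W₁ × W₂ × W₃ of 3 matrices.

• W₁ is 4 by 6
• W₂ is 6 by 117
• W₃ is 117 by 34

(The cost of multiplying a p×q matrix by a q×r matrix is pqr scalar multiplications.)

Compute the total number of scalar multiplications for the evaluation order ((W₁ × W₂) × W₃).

(W₁ × W₂): 4×6 by 6×117 → 4×117, cost 4·6·117 = 2808
((W₁ × W₂) × W₃): 4×117 by 117×34 → 4×34, cost 4·117·34 = 15912; cumulative 18720
Total: 18720 scalar multiplications.

18720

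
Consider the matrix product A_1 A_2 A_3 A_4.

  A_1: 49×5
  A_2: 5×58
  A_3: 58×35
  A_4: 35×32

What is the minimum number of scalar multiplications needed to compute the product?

23590

Adjacent pairs: A_1A_2 = 49·5·58 = 14210; A_2A_3 = 5·58·35 = 10150; A_3A_4 = 58·35·32 = 64960.
Length 3: A_1..A_3: k=1: 0+10150+49·5·35=18725; k=2: 14210+0+49·58·35=113680 → min 18725 | A_2..A_4: k=2: 0+64960+5·58·32=74240; k=3: 10150+0+5·35·32=15750 → min 15750.
Length 4: A_1..A_4: k=1: 0+15750+49·5·32=23590; k=2: 14210+64960+49·58·32=170114; k=3: 18725+0+49·35·32=73605 → min 23590.
Optimal order: (A_1 ((A_2 A_3) A_4)) with cost 23590.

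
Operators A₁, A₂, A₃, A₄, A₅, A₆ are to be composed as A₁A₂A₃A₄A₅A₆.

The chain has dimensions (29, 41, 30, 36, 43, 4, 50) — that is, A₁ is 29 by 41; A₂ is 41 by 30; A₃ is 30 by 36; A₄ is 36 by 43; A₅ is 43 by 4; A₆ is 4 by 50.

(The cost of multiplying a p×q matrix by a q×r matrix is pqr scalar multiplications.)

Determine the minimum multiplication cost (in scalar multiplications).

Adjacent pairs: A₁A₂ = 29·41·30 = 35670; A₂A₃ = 41·30·36 = 44280; A₃A₄ = 30·36·43 = 46440; A₄A₅ = 36·43·4 = 6192; A₅A₆ = 43·4·50 = 8600.
Length 3: A₁..A₃: k=1: 0+44280+29·41·36=87084; k=2: 35670+0+29·30·36=66990 → min 66990 | A₂..A₄: k=2: 0+46440+41·30·43=99330; k=3: 44280+0+41·36·43=107748 → min 99330 | A₃..A₅: k=3: 0+6192+30·36·4=10512; k=4: 46440+0+30·43·4=51600 → min 10512 | A₄..A₆: k=4: 0+8600+36·43·50=86000; k=5: 6192+0+36·4·50=13392 → min 13392.
Length 4: A₁..A₄: k=1: 0+99330+29·41·43=150457; k=2: 35670+46440+29·30·43=119520; k=3: 66990+0+29·36·43=111882 → min 111882 | A₂..A₅: k=2: 0+10512+41·30·4=15432; k=3: 44280+6192+41·36·4=56376; k=4: 99330+0+41·43·4=106382 → min 15432 | A₃..A₆: k=3: 0+13392+30·36·50=67392; k=4: 46440+8600+30·43·50=119540; k=5: 10512+0+30·4·50=16512 → min 16512.
Length 5: A₁..A₅: k=1: 0+15432+29·41·4=20188; k=2: 35670+10512+29·30·4=49662; k=3: 66990+6192+29·36·4=77358; k=4: 111882+0+29·43·4=116870 → min 20188 | A₂..A₆: k=2: 0+16512+41·30·50=78012; k=3: 44280+13392+41·36·50=131472; k=4: 99330+8600+41·43·50=196080; k=5: 15432+0+41·4·50=23632 → min 23632.
Length 6: A₁..A₆: k=1: 0+23632+29·41·50=83082; k=2: 35670+16512+29·30·50=95682; k=3: 66990+13392+29·36·50=132582; k=4: 111882+8600+29·43·50=182832; k=5: 20188+0+29·4·50=25988 → min 25988.
Optimal order: ((A₁(A₂(A₃(A₄A₅))))A₆) with cost 25988.

25988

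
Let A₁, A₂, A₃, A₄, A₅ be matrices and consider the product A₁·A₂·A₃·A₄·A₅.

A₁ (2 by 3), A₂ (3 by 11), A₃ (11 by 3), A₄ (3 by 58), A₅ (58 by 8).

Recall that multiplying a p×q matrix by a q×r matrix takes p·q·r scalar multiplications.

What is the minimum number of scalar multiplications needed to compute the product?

Adjacent pairs: A₁A₂ = 2·3·11 = 66; A₂A₃ = 3·11·3 = 99; A₃A₄ = 11·3·58 = 1914; A₄A₅ = 3·58·8 = 1392.
Length 3: A₁..A₃: k=1: 0+99+2·3·3=117; k=2: 66+0+2·11·3=132 → min 117 | A₂..A₄: k=2: 0+1914+3·11·58=3828; k=3: 99+0+3·3·58=621 → min 621 | A₃..A₅: k=3: 0+1392+11·3·8=1656; k=4: 1914+0+11·58·8=7018 → min 1656.
Length 4: A₁..A₄: k=1: 0+621+2·3·58=969; k=2: 66+1914+2·11·58=3256; k=3: 117+0+2·3·58=465 → min 465 | A₂..A₅: k=2: 0+1656+3·11·8=1920; k=3: 99+1392+3·3·8=1563; k=4: 621+0+3·58·8=2013 → min 1563.
Length 5: A₁..A₅: k=1: 0+1563+2·3·8=1611; k=2: 66+1656+2·11·8=1898; k=3: 117+1392+2·3·8=1557; k=4: 465+0+2·58·8=1393 → min 1393.
Optimal order: (((A₁·(A₂·A₃))·A₄)·A₅) with cost 1393.

1393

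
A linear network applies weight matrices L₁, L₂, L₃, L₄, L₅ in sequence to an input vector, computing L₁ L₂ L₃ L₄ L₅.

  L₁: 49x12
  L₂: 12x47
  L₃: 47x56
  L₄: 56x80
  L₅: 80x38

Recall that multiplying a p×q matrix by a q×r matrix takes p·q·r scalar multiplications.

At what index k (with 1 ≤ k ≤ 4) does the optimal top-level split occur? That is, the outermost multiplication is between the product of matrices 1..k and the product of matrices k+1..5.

1

Adjacent pairs: L₁L₂ = 49·12·47 = 27636; L₂L₃ = 12·47·56 = 31584; L₃L₄ = 47·56·80 = 210560; L₄L₅ = 56·80·38 = 170240.
Length 3: L₁..L₃: k=1: 0+31584+49·12·56=64512; k=2: 27636+0+49·47·56=156604 → min 64512 | L₂..L₄: k=2: 0+210560+12·47·80=255680; k=3: 31584+0+12·56·80=85344 → min 85344 | L₃..L₅: k=3: 0+170240+47·56·38=270256; k=4: 210560+0+47·80·38=353440 → min 270256.
Length 4: L₁..L₄: k=1: 0+85344+49·12·80=132384; k=2: 27636+210560+49·47·80=422436; k=3: 64512+0+49·56·80=284032 → min 132384 | L₂..L₅: k=2: 0+270256+12·47·38=291688; k=3: 31584+170240+12·56·38=227360; k=4: 85344+0+12·80·38=121824 → min 121824.
Top-level splits: k=1: (L₁..L₁)·(L₂..L₅) → 0+121824+49·12·38 = 144168; k=2: (L₁..L₂)·(L₃..L₅) → 27636+270256+49·47·38 = 385406; k=3: (L₁..L₃)·(L₄..L₅) → 64512+170240+49·56·38 = 339024; k=4: (L₁..L₄)·(L₅..L₅) → 132384+0+49·80·38 = 281344.
Best split is after L₁, i.e. k = 1.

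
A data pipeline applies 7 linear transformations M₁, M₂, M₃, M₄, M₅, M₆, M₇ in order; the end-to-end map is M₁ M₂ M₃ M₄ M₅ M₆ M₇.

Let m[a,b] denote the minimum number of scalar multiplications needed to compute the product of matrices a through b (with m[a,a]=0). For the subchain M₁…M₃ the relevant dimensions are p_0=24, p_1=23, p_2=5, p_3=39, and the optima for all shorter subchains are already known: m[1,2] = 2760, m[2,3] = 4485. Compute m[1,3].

7440

m[1,3] = min over k∈[1,2] of m[1,k]+m[k+1,3]+p_{0}·p_k·p_{3}.
k=1: 0 + 4485 + 24·23·39 = 26013; k=2: 2760 + 0 + 24·5·39 = 7440.
Minimum: 7440 at k=2.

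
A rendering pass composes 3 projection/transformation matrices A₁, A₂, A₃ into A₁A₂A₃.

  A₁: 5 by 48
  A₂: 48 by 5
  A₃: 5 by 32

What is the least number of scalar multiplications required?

2000

Order (A₁(A₂A₃)): (A₂A₃): 48×5 by 5×32 → 48×32, cost 48·5·32 = 7680; (A₁(A₂A₃)): 5×48 by 48×32 → 5×32, cost 5·48·32 = 7680; cumulative 15360. Total 15360.
Order ((A₁A₂)A₃): (A₁A₂): 5×48 by 48×5 → 5×5, cost 5·48·5 = 1200; ((A₁A₂)A₃): 5×5 by 5×32 → 5×32, cost 5·5·32 = 800; cumulative 2000. Total 2000.
Minimum: 2000.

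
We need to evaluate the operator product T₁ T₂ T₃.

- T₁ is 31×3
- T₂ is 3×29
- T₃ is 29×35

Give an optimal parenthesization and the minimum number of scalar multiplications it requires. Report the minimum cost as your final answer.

6300

(T₁ (T₂ T₃)): cost 6300.
((T₁ T₂) T₃): cost 34162.
Optimal: (T₁ (T₂ T₃)) with cost 6300.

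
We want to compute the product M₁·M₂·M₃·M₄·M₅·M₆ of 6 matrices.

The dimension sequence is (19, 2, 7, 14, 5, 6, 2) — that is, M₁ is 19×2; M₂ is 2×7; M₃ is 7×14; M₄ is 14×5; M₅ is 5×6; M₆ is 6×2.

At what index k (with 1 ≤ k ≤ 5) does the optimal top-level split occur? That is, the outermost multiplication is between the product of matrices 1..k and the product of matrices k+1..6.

1

Adjacent pairs: M₁M₂ = 19·2·7 = 266; M₂M₃ = 2·7·14 = 196; M₃M₄ = 7·14·5 = 490; M₄M₅ = 14·5·6 = 420; M₅M₆ = 5·6·2 = 60.
Length 3: M₁..M₃: k=1: 0+196+19·2·14=728; k=2: 266+0+19·7·14=2128 → min 728 | M₂..M₄: k=2: 0+490+2·7·5=560; k=3: 196+0+2·14·5=336 → min 336 | M₃..M₅: k=3: 0+420+7·14·6=1008; k=4: 490+0+7·5·6=700 → min 700 | M₄..M₆: k=4: 0+60+14·5·2=200; k=5: 420+0+14·6·2=588 → min 200.
Length 4: M₁..M₄: k=1: 0+336+19·2·5=526; k=2: 266+490+19·7·5=1421; k=3: 728+0+19·14·5=2058 → min 526 | M₂..M₅: k=2: 0+700+2·7·6=784; k=3: 196+420+2·14·6=784; k=4: 336+0+2·5·6=396 → min 396 | M₃..M₆: k=3: 0+200+7·14·2=396; k=4: 490+60+7·5·2=620; k=5: 700+0+7·6·2=784 → min 396.
Length 5: M₁..M₅: k=1: 0+396+19·2·6=624; k=2: 266+700+19·7·6=1764; k=3: 728+420+19·14·6=2744; k=4: 526+0+19·5·6=1096 → min 624 | M₂..M₆: k=2: 0+396+2·7·2=424; k=3: 196+200+2·14·2=452; k=4: 336+60+2·5·2=416; k=5: 396+0+2·6·2=420 → min 416.
Top-level splits: k=1: (M₁..M₁)·(M₂..M₆) → 0+416+19·2·2 = 492; k=2: (M₁..M₂)·(M₃..M₆) → 266+396+19·7·2 = 928; k=3: (M₁..M₃)·(M₄..M₆) → 728+200+19·14·2 = 1460; k=4: (M₁..M₄)·(M₅..M₆) → 526+60+19·5·2 = 776; k=5: (M₁..M₅)·(M₆..M₆) → 624+0+19·6·2 = 852.
Best split is after M₁, i.e. k = 1.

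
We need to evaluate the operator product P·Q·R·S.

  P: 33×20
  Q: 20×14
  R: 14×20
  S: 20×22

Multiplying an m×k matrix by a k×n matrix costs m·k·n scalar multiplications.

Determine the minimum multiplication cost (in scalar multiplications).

25564

Adjacent pairs: PQ = 33·20·14 = 9240; QR = 20·14·20 = 5600; RS = 14·20·22 = 6160.
Length 3: P..R: k=1: 0+5600+33·20·20=18800; k=2: 9240+0+33·14·20=18480 → min 18480 | Q..S: k=2: 0+6160+20·14·22=12320; k=3: 5600+0+20·20·22=14400 → min 12320.
Length 4: P..S: k=1: 0+12320+33·20·22=26840; k=2: 9240+6160+33·14·22=25564; k=3: 18480+0+33·20·22=33000 → min 25564.
Optimal order: ((P·Q)·(R·S)) with cost 25564.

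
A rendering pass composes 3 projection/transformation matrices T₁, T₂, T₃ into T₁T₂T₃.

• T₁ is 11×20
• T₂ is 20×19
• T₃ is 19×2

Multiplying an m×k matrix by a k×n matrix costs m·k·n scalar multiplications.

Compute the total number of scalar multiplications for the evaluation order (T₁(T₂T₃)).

(T₂T₃): 20×19 by 19×2 → 20×2, cost 20·19·2 = 760
(T₁(T₂T₃)): 11×20 by 20×2 → 11×2, cost 11·20·2 = 440; cumulative 1200
Total: 1200 scalar multiplications.

1200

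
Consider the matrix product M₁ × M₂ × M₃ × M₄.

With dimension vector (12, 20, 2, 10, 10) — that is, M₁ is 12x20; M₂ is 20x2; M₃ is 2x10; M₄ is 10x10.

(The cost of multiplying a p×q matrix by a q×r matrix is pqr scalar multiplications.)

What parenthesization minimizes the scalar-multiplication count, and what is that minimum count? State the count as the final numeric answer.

Adjacent pairs: M₁M₂ = 12·20·2 = 480; M₂M₃ = 20·2·10 = 400; M₃M₄ = 2·10·10 = 200.
Length 3: M₁..M₃: k=1: 0+400+12·20·10=2800; k=2: 480+0+12·2·10=720 → min 720 | M₂..M₄: k=2: 0+200+20·2·10=600; k=3: 400+0+20·10·10=2400 → min 600.
Length 4: M₁..M₄: k=1: 0+600+12·20·10=3000; k=2: 480+200+12·2·10=920; k=3: 720+0+12·10·10=1920 → min 920.
Optimal parenthesization: ((M₁ × M₂) × (M₃ × M₄)) with cost 920.

920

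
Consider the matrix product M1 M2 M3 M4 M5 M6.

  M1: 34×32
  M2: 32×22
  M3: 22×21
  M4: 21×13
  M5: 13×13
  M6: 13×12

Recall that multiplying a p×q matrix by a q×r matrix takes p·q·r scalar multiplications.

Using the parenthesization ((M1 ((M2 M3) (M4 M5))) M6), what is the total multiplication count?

46517

(M2 M3): 32×22 by 22×21 → 32×21, cost 32·22·21 = 14784
(M4 M5): 21×13 by 13×13 → 21×13, cost 21·13·13 = 3549
((M2 M3) (M4 M5)): 32×21 by 21×13 → 32×13, cost 32·21·13 = 8736; cumulative 27069
(M1 ((M2 M3) (M4 M5))): 34×32 by 32×13 → 34×13, cost 34·32·13 = 14144; cumulative 41213
((M1 ((M2 M3) (M4 M5))) M6): 34×13 by 13×12 → 34×12, cost 34·13·12 = 5304; cumulative 46517
Total: 46517 scalar multiplications.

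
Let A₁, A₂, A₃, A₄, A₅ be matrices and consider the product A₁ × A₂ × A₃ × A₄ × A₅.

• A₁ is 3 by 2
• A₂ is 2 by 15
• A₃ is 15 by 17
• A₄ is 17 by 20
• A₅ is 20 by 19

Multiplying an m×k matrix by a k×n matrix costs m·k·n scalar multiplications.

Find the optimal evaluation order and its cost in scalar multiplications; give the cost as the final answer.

2064

Adjacent pairs: A₁A₂ = 3·2·15 = 90; A₂A₃ = 2·15·17 = 510; A₃A₄ = 15·17·20 = 5100; A₄A₅ = 17·20·19 = 6460.
Length 3: A₁..A₃: k=1: 0+510+3·2·17=612; k=2: 90+0+3·15·17=855 → min 612 | A₂..A₄: k=2: 0+5100+2·15·20=5700; k=3: 510+0+2·17·20=1190 → min 1190 | A₃..A₅: k=3: 0+6460+15·17·19=11305; k=4: 5100+0+15·20·19=10800 → min 10800.
Length 4: A₁..A₄: k=1: 0+1190+3·2·20=1310; k=2: 90+5100+3·15·20=6090; k=3: 612+0+3·17·20=1632 → min 1310 | A₂..A₅: k=2: 0+10800+2·15·19=11370; k=3: 510+6460+2·17·19=7616; k=4: 1190+0+2·20·19=1950 → min 1950.
Length 5: A₁..A₅: k=1: 0+1950+3·2·19=2064; k=2: 90+10800+3·15·19=11745; k=3: 612+6460+3·17·19=8041; k=4: 1310+0+3·20·19=2450 → min 2064.
Optimal parenthesization: (A₁ × (((A₂ × A₃) × A₄) × A₅)) with cost 2064.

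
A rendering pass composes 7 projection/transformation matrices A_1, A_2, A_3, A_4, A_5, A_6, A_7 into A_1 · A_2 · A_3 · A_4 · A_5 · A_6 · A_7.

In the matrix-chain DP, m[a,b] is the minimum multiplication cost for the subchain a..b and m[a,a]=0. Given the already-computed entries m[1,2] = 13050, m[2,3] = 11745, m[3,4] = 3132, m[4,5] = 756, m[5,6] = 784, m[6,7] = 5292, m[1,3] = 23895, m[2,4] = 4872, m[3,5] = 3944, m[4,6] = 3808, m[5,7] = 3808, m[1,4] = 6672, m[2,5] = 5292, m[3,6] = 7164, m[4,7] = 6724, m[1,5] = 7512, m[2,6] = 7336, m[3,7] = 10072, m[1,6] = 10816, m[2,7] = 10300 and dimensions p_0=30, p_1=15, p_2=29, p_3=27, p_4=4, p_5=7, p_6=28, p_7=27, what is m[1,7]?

m[1,7] = min over k∈[1,6] of m[1,k]+m[k+1,7]+p_{0}·p_k·p_{7}.
k=1: 0 + 10300 + 30·15·27 = 22450; k=2: 13050 + 10072 + 30·29·27 = 46612; k=3: 23895 + 6724 + 30·27·27 = 52489; k=4: 6672 + 3808 + 30·4·27 = 13720; k=5: 7512 + 5292 + 30·7·27 = 18474; k=6: 10816 + 0 + 30·28·27 = 33496.
Minimum: 13720 at k=4.

13720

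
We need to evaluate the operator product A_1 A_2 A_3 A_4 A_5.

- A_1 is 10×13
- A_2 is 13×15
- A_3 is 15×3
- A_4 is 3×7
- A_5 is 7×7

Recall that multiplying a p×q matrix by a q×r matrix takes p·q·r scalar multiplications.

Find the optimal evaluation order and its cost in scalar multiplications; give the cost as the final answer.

1332

Adjacent pairs: A_1A_2 = 10·13·15 = 1950; A_2A_3 = 13·15·3 = 585; A_3A_4 = 15·3·7 = 315; A_4A_5 = 3·7·7 = 147.
Length 3: A_1..A_3: k=1: 0+585+10·13·3=975; k=2: 1950+0+10·15·3=2400 → min 975 | A_2..A_4: k=2: 0+315+13·15·7=1680; k=3: 585+0+13·3·7=858 → min 858 | A_3..A_5: k=3: 0+147+15·3·7=462; k=4: 315+0+15·7·7=1050 → min 462.
Length 4: A_1..A_4: k=1: 0+858+10·13·7=1768; k=2: 1950+315+10·15·7=3315; k=3: 975+0+10·3·7=1185 → min 1185 | A_2..A_5: k=2: 0+462+13·15·7=1827; k=3: 585+147+13·3·7=1005; k=4: 858+0+13·7·7=1495 → min 1005.
Length 5: A_1..A_5: k=1: 0+1005+10·13·7=1915; k=2: 1950+462+10·15·7=3462; k=3: 975+147+10·3·7=1332; k=4: 1185+0+10·7·7=1675 → min 1332.
Optimal parenthesization: ((A_1 (A_2 A_3)) (A_4 A_5)) with cost 1332.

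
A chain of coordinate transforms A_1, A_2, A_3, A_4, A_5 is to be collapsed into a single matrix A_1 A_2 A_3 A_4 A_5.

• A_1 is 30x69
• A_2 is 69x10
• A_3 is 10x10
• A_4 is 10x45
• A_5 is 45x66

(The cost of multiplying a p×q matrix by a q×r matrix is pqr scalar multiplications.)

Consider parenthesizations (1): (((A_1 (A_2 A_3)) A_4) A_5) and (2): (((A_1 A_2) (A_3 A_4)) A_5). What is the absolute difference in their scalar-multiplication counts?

2400

Order (1) = (((A_1 (A_2 A_3)) A_4) A_5): (A_2 A_3): 69×10 by 10×10 → 69×10, cost 69·10·10 = 6900; (A_1 (A_2 A_3)): 30×69 by 69×10 → 30×10, cost 30·69·10 = 20700; cumulative 27600; ((A_1 (A_2 A_3)) A_4): 30×10 by 10×45 → 30×45, cost 30·10·45 = 13500; cumulative 41100; (((A_1 (A_2 A_3)) A_4) A_5): 30×45 by 45×66 → 30×66, cost 30·45·66 = 89100; cumulative 130200. Total 130200.
Order (2) = (((A_1 A_2) (A_3 A_4)) A_5): (A_1 A_2): 30×69 by 69×10 → 30×10, cost 30·69·10 = 20700; (A_3 A_4): 10×10 by 10×45 → 10×45, cost 10·10·45 = 4500; ((A_1 A_2) (A_3 A_4)): 30×10 by 10×45 → 30×45, cost 30·10·45 = 13500; cumulative 38700; (((A_1 A_2) (A_3 A_4)) A_5): 30×45 by 45×66 → 30×66, cost 30·45·66 = 89100; cumulative 127800. Total 127800.
Difference: |130200 − 127800| = 2400.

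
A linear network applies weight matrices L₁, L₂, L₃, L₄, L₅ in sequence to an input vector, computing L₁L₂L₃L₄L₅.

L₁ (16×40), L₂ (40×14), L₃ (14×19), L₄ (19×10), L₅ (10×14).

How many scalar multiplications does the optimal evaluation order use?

Adjacent pairs: L₁L₂ = 16·40·14 = 8960; L₂L₃ = 40·14·19 = 10640; L₃L₄ = 14·19·10 = 2660; L₄L₅ = 19·10·14 = 2660.
Length 3: L₁..L₃: k=1: 0+10640+16·40·19=22800; k=2: 8960+0+16·14·19=13216 → min 13216 | L₂..L₄: k=2: 0+2660+40·14·10=8260; k=3: 10640+0+40·19·10=18240 → min 8260 | L₃..L₅: k=3: 0+2660+14·19·14=6384; k=4: 2660+0+14·10·14=4620 → min 4620.
Length 4: L₁..L₄: k=1: 0+8260+16·40·10=14660; k=2: 8960+2660+16·14·10=13860; k=3: 13216+0+16·19·10=16256 → min 13860 | L₂..L₅: k=2: 0+4620+40·14·14=12460; k=3: 10640+2660+40·19·14=23940; k=4: 8260+0+40·10·14=13860 → min 12460.
Length 5: L₁..L₅: k=1: 0+12460+16·40·14=21420; k=2: 8960+4620+16·14·14=16716; k=3: 13216+2660+16·19·14=20132; k=4: 13860+0+16·10·14=16100 → min 16100.
Optimal order: (((L₁L₂)(L₃L₄))L₅) with cost 16100.

16100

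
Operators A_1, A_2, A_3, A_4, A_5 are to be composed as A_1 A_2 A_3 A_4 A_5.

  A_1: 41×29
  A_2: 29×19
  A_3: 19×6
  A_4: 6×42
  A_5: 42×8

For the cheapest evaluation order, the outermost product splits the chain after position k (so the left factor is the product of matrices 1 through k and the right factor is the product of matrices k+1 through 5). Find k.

Adjacent pairs: A_1A_2 = 41·29·19 = 22591; A_2A_3 = 29·19·6 = 3306; A_3A_4 = 19·6·42 = 4788; A_4A_5 = 6·42·8 = 2016.
Length 3: A_1..A_3: k=1: 0+3306+41·29·6=10440; k=2: 22591+0+41·19·6=27265 → min 10440 | A_2..A_4: k=2: 0+4788+29·19·42=27930; k=3: 3306+0+29·6·42=10614 → min 10614 | A_3..A_5: k=3: 0+2016+19·6·8=2928; k=4: 4788+0+19·42·8=11172 → min 2928.
Length 4: A_1..A_4: k=1: 0+10614+41·29·42=60552; k=2: 22591+4788+41·19·42=60097; k=3: 10440+0+41·6·42=20772 → min 20772 | A_2..A_5: k=2: 0+2928+29·19·8=7336; k=3: 3306+2016+29·6·8=6714; k=4: 10614+0+29·42·8=20358 → min 6714.
Top-level splits: k=1: (A_1..A_1)·(A_2..A_5) → 0+6714+41·29·8 = 16226; k=2: (A_1..A_2)·(A_3..A_5) → 22591+2928+41·19·8 = 31751; k=3: (A_1..A_3)·(A_4..A_5) → 10440+2016+41·6·8 = 14424; k=4: (A_1..A_4)·(A_5..A_5) → 20772+0+41·42·8 = 34548.
Best split is after A_3, i.e. k = 3.

3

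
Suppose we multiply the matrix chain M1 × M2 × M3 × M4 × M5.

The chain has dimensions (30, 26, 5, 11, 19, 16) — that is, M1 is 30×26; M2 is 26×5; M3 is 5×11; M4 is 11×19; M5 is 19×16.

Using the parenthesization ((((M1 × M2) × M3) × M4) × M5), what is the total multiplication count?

20940

(M1 × M2): 30×26 by 26×5 → 30×5, cost 30·26·5 = 3900
((M1 × M2) × M3): 30×5 by 5×11 → 30×11, cost 30·5·11 = 1650; cumulative 5550
(((M1 × M2) × M3) × M4): 30×11 by 11×19 → 30×19, cost 30·11·19 = 6270; cumulative 11820
((((M1 × M2) × M3) × M4) × M5): 30×19 by 19×16 → 30×16, cost 30·19·16 = 9120; cumulative 20940
Total: 20940 scalar multiplications.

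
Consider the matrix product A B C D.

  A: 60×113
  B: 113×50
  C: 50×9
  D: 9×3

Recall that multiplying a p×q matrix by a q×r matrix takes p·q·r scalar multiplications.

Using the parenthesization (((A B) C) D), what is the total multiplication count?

367620

(A B): 60×113 by 113×50 → 60×50, cost 60·113·50 = 339000
((A B) C): 60×50 by 50×9 → 60×9, cost 60·50·9 = 27000; cumulative 366000
(((A B) C) D): 60×9 by 9×3 → 60×3, cost 60·9·3 = 1620; cumulative 367620
Total: 367620 scalar multiplications.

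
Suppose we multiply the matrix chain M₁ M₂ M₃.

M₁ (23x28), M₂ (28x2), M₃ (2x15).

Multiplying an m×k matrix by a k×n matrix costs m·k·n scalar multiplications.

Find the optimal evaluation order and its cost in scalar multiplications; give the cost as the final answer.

(M₁ (M₂ M₃)): cost 10500.
((M₁ M₂) M₃): cost 1978.
Optimal: ((M₁ M₂) M₃) with cost 1978.

1978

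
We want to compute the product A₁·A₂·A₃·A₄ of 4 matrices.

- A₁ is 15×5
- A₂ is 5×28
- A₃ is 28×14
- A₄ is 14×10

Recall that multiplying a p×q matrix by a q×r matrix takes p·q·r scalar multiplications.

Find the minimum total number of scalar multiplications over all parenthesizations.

Adjacent pairs: A₁A₂ = 15·5·28 = 2100; A₂A₃ = 5·28·14 = 1960; A₃A₄ = 28·14·10 = 3920.
Length 3: A₁..A₃: k=1: 0+1960+15·5·14=3010; k=2: 2100+0+15·28·14=7980 → min 3010 | A₂..A₄: k=2: 0+3920+5·28·10=5320; k=3: 1960+0+5·14·10=2660 → min 2660.
Length 4: A₁..A₄: k=1: 0+2660+15·5·10=3410; k=2: 2100+3920+15·28·10=10220; k=3: 3010+0+15·14·10=5110 → min 3410.
Optimal order: (A₁·((A₂·A₃)·A₄)) with cost 3410.

3410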